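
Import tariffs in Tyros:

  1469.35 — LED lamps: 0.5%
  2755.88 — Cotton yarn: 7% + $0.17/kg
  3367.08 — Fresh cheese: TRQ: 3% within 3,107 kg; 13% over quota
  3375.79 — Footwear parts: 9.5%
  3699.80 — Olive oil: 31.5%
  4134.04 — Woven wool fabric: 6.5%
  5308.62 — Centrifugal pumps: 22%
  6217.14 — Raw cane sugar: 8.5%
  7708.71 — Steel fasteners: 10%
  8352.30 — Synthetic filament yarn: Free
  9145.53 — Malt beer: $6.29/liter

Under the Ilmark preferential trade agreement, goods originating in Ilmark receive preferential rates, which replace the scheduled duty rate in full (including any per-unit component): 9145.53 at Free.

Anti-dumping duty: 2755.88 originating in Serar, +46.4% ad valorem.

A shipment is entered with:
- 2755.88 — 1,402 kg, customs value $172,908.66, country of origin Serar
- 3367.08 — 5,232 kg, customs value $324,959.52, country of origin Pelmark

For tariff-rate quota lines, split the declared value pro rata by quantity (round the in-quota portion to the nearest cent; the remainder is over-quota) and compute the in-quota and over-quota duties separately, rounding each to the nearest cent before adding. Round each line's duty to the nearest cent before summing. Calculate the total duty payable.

Line 1 (2755.88, Serar, 1,402 kg, $172,908.66):
Base rate for 2755.88 is 7% + $0.17/kg.
Additional duty on 2755.88 from Serar: +46.4%. Applied ad valorem rate: 7% + 46.4% = 53.4%.
Duty = $172,908.66 × 53.4% + 1,402 × $0.17 = $92,571.56.
Line 2 (3367.08, Pelmark, 5,232 kg, $324,959.52):
Code 3367.08 is under a tariff-rate quota (threshold 3,107 kg). In-quota: 3,107 kg at 3%; over-quota: 2,125 kg at 13%.
Pro-rata value split: in-quota = $324,959.52 × 3,107/5,232 = $192,975.77; over-quota = $324,959.52 − $192,975.77 = $131,983.75.
In-quota duty = $192,975.77 × 3% = $5,789.27. Over-quota duty = $131,983.75 × 13% = $17,157.89.
Line duty = $5,789.27 + $17,157.89 = $22,947.16.
Total = $92,571.56 + $22,947.16 = $115,518.72.

$115,518.72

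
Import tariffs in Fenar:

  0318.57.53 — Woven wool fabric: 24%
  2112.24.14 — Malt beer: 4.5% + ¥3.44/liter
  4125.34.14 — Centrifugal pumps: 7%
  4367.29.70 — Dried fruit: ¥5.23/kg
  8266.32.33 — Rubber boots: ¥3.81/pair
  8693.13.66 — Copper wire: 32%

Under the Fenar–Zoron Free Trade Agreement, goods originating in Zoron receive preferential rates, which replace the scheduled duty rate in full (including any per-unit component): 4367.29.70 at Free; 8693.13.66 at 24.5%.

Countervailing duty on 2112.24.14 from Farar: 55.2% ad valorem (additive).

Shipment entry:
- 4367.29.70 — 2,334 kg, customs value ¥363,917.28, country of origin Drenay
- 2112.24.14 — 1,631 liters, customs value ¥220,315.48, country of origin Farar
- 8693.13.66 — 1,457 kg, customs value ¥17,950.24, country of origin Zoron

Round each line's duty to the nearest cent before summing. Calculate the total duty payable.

Line 1 (4367.29.70, Drenay, 2,334 kg, ¥363,917.28):
Base rate for 4367.29.70 is ¥5.23/kg.
4367.29.70 has an FTA preferential rate, but origin Drenay is not Zoron; base rate stands.
Duty = 2,334 × ¥5.23 = ¥12,206.82.
Line 2 (2112.24.14, Farar, 1,631 liters, ¥220,315.48):
Base rate for 2112.24.14 is 4.5% + ¥3.44/liter.
Additional duty on 2112.24.14 from Farar: +55.2%. Applied ad valorem rate: 4.5% + 55.2% = 59.7%.
Duty = ¥220,315.48 × 59.7% + 1,631 × ¥3.44 = ¥137,138.98.
Line 3 (8693.13.66, Zoron, 1,457 kg, ¥17,950.24):
Base rate for 8693.13.66 is 32%.
Origin Zoron qualifies under the Fenar–Zoron agreement and 8693.13.66 is covered: preferential rate 24.5% applies instead.
Duty = ¥17,950.24 × 24.5% = ¥4,397.81.
Total = ¥12,206.82 + ¥137,138.98 + ¥4,397.81 = ¥153,743.61.

¥153,743.61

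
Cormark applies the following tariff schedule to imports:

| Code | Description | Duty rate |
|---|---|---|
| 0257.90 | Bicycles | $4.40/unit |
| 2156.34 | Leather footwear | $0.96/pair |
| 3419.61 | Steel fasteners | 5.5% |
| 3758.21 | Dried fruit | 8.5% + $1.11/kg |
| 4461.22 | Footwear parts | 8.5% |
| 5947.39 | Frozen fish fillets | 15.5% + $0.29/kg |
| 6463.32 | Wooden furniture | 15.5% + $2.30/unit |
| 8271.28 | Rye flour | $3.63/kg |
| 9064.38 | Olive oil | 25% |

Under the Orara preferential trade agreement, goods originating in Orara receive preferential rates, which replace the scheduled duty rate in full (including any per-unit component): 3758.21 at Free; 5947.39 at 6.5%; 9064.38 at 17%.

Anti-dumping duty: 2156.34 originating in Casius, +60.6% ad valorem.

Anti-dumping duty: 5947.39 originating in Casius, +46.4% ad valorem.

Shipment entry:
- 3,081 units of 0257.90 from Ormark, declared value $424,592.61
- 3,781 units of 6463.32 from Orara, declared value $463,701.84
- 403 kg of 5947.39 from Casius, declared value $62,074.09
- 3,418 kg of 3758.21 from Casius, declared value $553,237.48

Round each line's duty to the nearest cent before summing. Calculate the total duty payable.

Line 1 (0257.90, Ormark, 3,081 units, $424,592.61):
Base rate for 0257.90 is $4.40/unit.
Duty = 3,081 × $4.40 = $13,556.40.
Line 2 (6463.32, Orara, 3,781 units, $463,701.84):
Base rate for 6463.32 is 15.5% + $2.30/unit.
Origin Orara is the FTA partner but 6463.32 is not on the preference list; base rate stands.
Duty = $463,701.84 × 15.5% + 3,781 × $2.30 = $80,570.09.
Line 3 (5947.39, Casius, 403 kg, $62,074.09):
Base rate for 5947.39 is 15.5% + $0.29/kg.
5947.39 has an FTA preferential rate, but origin Casius is not Orara; base rate stands.
Additional duty on 5947.39 from Casius: +46.4%. Applied ad valorem rate: 15.5% + 46.4% = 61.9%.
Duty = $62,074.09 × 61.9% + 403 × $0.29 = $38,540.73.
Line 4 (3758.21, Casius, 3,418 kg, $553,237.48):
Base rate for 3758.21 is 8.5% + $1.11/kg.
3758.21 has an FTA preferential rate, but origin Casius is not Orara; base rate stands.
Duty = $553,237.48 × 8.5% + 3,418 × $1.11 = $50,819.17.
Total = $13,556.40 + $80,570.09 + $38,540.73 + $50,819.17 = $183,486.39.

$183,486.39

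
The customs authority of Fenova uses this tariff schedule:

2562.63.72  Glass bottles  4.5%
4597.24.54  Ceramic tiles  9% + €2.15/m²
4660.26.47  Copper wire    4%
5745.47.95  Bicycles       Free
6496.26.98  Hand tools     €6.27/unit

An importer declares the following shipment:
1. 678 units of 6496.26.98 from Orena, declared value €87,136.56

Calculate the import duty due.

€4,251.06

Line 1 (6496.26.98, Orena, 678 units, €87,136.56):
Base rate for 6496.26.98 is €6.27/unit.
Duty = 678 × €6.27 = €4,251.06.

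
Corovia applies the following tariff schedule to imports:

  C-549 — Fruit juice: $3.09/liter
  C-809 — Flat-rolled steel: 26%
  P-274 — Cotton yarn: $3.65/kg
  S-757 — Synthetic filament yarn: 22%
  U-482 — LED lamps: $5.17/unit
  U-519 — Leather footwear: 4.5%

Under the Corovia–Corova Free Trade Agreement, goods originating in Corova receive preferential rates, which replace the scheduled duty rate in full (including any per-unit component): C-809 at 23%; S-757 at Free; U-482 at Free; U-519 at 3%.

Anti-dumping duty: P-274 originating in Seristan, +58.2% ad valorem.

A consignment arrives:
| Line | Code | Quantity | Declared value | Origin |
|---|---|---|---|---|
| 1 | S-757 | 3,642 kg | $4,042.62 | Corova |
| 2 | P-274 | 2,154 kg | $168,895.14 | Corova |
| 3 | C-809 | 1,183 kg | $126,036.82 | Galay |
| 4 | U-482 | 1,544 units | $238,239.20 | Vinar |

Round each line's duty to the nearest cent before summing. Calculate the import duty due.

Line 1 (S-757, Corova, 3,642 kg, $4,042.62):
Base rate for S-757 is 22%.
Origin Corova qualifies under the Corovia–Corova agreement and S-757 is covered: preferential rate Free applies instead.
Duty = $4,042.62 × 0% = $0.00.
Line 2 (P-274, Corova, 2,154 kg, $168,895.14):
Base rate for P-274 is $3.65/kg.
Origin Corova is the FTA partner but P-274 is not on the preference list; base rate stands.
The additional-duty order on P-274 targets Seristan, not Corova; it does not apply.
Duty = 2,154 × $3.65 = $7,862.10.
Line 3 (C-809, Galay, 1,183 kg, $126,036.82):
Base rate for C-809 is 26%.
C-809 has an FTA preferential rate, but origin Galay is not Corova; base rate stands.
Duty = $126,036.82 × 26% = $32,769.57.
Line 4 (U-482, Vinar, 1,544 units, $238,239.20):
Base rate for U-482 is $5.17/unit.
U-482 has an FTA preferential rate, but origin Vinar is not Corova; base rate stands.
Duty = 1,544 × $5.17 = $7,982.48.
Total = $0.00 + $7,862.10 + $32,769.57 + $7,982.48 = $48,614.15.

$48,614.15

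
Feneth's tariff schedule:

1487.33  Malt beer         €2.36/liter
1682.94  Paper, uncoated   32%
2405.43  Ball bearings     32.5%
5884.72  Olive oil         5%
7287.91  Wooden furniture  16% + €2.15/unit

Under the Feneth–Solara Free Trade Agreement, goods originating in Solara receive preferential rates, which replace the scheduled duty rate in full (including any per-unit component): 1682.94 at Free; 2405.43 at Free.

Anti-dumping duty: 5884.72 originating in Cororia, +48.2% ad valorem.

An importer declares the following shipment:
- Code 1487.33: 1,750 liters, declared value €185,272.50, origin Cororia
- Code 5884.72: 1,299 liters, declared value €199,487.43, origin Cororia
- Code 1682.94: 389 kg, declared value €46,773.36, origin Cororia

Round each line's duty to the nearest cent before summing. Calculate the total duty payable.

Line 1 (1487.33, Cororia, 1,750 liters, €185,272.50):
Base rate for 1487.33 is €2.36/liter.
Duty = 1,750 × €2.36 = €4,130.00.
Line 2 (5884.72, Cororia, 1,299 liters, €199,487.43):
Base rate for 5884.72 is 5%.
Additional duty on 5884.72 from Cororia: +48.2%. Applied ad valorem rate: 5% + 48.2% = 53.2%.
Duty = €199,487.43 × 53.2% = €106,127.31.
Line 3 (1682.94, Cororia, 389 kg, €46,773.36):
Base rate for 1682.94 is 32%.
1682.94 has an FTA preferential rate, but origin Cororia is not Solara; base rate stands.
Duty = €46,773.36 × 32% = €14,967.48.
Total = €4,130.00 + €106,127.31 + €14,967.48 = €125,224.79.

€125,224.79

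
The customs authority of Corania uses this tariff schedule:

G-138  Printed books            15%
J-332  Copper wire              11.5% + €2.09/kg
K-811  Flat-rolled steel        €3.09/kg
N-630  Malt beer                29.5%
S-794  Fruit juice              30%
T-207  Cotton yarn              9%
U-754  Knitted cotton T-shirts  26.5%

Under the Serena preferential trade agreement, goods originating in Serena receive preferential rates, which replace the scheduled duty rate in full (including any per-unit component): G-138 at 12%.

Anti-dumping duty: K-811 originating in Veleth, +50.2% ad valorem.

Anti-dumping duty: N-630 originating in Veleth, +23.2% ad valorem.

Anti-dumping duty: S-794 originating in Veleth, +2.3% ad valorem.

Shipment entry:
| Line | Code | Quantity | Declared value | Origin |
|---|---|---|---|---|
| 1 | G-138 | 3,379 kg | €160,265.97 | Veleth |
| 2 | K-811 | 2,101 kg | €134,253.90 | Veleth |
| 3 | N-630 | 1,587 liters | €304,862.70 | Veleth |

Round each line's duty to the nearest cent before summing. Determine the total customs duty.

€258,590.09

Line 1 (G-138, Veleth, 3,379 kg, €160,265.97):
Base rate for G-138 is 15%.
G-138 has an FTA preferential rate, but origin Veleth is not Serena; base rate stands.
Duty = €160,265.97 × 15% = €24,039.90.
Line 2 (K-811, Veleth, 2,101 kg, €134,253.90):
Base rate for K-811 is €3.09/kg.
Additional duty on K-811 from Veleth: +50.2% ad valorem. Applied ad valorem rate = 50.2%.
Duty = €134,253.90 × 50.2% + 2,101 × €3.09 = €73,887.55.
Line 3 (N-630, Veleth, 1,587 liters, €304,862.70):
Base rate for N-630 is 29.5%.
Additional duty on N-630 from Veleth: +23.2%. Applied ad valorem rate: 29.5% + 23.2% = 52.7%.
Duty = €304,862.70 × 52.7% = €160,662.64.
Total = €24,039.90 + €73,887.55 + €160,662.64 = €258,590.09.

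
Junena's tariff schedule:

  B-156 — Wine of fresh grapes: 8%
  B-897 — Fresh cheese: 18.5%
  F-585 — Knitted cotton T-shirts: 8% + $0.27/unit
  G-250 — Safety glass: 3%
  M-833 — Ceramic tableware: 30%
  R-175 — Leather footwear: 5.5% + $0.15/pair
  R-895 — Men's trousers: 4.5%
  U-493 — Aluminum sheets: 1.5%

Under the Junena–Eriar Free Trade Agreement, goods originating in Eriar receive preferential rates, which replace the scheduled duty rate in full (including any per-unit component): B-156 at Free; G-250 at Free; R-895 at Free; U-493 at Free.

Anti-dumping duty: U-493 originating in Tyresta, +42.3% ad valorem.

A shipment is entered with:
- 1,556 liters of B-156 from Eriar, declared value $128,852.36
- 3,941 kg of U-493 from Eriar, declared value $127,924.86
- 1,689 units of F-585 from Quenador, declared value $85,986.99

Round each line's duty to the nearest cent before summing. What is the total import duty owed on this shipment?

Line 1 (B-156, Eriar, 1,556 liters, $128,852.36):
Base rate for B-156 is 8%.
Origin Eriar qualifies under the Junena–Eriar agreement and B-156 is covered: preferential rate Free applies instead.
Duty = $128,852.36 × 0% = $0.00.
Line 2 (U-493, Eriar, 3,941 kg, $127,924.86):
Base rate for U-493 is 1.5%.
Origin Eriar qualifies under the Junena–Eriar agreement and U-493 is covered: preferential rate Free applies instead.
The additional-duty order on U-493 targets Tyresta, not Eriar; it does not apply.
Duty = $127,924.86 × 0% = $0.00.
Line 3 (F-585, Quenador, 1,689 units, $85,986.99):
Base rate for F-585 is 8% + $0.27/unit.
Duty = $85,986.99 × 8% + 1,689 × $0.27 = $7,334.99.
Total = $0.00 + $0.00 + $7,334.99 = $7,334.99.

$7,334.99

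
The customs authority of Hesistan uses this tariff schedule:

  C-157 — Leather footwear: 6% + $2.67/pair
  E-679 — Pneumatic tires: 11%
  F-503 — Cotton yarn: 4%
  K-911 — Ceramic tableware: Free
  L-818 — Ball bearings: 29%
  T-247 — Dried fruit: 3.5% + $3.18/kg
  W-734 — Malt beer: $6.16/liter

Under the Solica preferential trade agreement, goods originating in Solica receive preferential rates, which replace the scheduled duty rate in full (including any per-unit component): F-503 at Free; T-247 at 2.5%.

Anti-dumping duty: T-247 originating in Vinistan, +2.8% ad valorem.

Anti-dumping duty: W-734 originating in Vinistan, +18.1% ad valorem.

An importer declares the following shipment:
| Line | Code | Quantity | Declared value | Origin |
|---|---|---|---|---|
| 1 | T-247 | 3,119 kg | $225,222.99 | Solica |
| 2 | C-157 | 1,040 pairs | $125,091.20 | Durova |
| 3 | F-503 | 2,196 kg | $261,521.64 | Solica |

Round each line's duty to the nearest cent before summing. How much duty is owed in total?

Line 1 (T-247, Solica, 3,119 kg, $225,222.99):
Base rate for T-247 is 3.5% + $3.18/kg.
Origin Solica qualifies under the Hesistan–Solica agreement and T-247 is covered: preferential rate 2.5% applies instead.
The additional-duty order on T-247 targets Vinistan, not Solica; it does not apply.
Duty = $225,222.99 × 2.5% = $5,630.57.
Line 2 (C-157, Durova, 1,040 pairs, $125,091.20):
Base rate for C-157 is 6% + $2.67/pair.
Duty = $125,091.20 × 6% + 1,040 × $2.67 = $10,282.27.
Line 3 (F-503, Solica, 2,196 kg, $261,521.64):
Base rate for F-503 is 4%.
Origin Solica qualifies under the Hesistan–Solica agreement and F-503 is covered: preferential rate Free applies instead.
Duty = $261,521.64 × 0% = $0.00.
Total = $5,630.57 + $10,282.27 + $0.00 = $15,912.84.

$15,912.84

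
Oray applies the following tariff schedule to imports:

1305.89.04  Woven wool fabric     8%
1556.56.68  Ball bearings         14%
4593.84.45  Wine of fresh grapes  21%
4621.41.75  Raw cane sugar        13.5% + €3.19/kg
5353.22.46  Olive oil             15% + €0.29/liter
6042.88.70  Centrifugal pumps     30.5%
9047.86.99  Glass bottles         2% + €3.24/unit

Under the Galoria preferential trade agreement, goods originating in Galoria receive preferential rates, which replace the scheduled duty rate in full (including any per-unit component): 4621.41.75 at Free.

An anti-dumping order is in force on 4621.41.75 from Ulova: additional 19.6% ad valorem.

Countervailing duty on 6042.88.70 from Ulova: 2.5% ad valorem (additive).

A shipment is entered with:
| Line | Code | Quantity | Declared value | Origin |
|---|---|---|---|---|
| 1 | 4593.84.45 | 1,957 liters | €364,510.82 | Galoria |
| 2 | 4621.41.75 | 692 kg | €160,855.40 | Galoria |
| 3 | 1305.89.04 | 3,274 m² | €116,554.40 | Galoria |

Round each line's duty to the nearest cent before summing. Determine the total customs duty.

Line 1 (4593.84.45, Galoria, 1,957 liters, €364,510.82):
Base rate for 4593.84.45 is 21%.
Origin Galoria is the FTA partner but 4593.84.45 is not on the preference list; base rate stands.
Duty = €364,510.82 × 21% = €76,547.27.
Line 2 (4621.41.75, Galoria, 692 kg, €160,855.40):
Base rate for 4621.41.75 is 13.5% + €3.19/kg.
Origin Galoria qualifies under the Oray–Galoria agreement and 4621.41.75 is covered: preferential rate Free applies instead.
The additional-duty order on 4621.41.75 targets Ulova, not Galoria; it does not apply.
Duty = €160,855.40 × 0% = €0.00.
Line 3 (1305.89.04, Galoria, 3,274 m², €116,554.40):
Base rate for 1305.89.04 is 8%.
Origin Galoria is the FTA partner but 1305.89.04 is not on the preference list; base rate stands.
Duty = €116,554.40 × 8% = €9,324.35.
Total = €76,547.27 + €0.00 + €9,324.35 = €85,871.62.

€85,871.62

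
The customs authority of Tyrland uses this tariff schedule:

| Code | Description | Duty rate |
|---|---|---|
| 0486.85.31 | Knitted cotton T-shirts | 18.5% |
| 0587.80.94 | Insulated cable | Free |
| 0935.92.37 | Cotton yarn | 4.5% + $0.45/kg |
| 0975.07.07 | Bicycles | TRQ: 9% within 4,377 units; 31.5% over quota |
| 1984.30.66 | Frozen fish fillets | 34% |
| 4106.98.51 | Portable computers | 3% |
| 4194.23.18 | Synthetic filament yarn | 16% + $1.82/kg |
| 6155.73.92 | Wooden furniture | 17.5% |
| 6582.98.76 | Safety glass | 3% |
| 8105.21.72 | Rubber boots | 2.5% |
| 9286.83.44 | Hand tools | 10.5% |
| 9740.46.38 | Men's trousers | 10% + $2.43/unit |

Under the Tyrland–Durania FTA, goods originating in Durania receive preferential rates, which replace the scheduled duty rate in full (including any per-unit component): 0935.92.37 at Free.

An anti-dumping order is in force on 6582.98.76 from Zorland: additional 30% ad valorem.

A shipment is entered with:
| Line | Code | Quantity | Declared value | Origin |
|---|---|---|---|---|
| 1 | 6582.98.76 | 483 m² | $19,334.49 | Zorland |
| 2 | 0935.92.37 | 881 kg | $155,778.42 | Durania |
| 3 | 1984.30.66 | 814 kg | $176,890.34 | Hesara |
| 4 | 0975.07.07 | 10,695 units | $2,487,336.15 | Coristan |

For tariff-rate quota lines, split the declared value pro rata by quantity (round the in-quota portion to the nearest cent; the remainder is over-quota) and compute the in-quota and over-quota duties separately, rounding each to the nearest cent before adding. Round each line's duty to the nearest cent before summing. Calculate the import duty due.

Line 1 (6582.98.76, Zorland, 483 m², $19,334.49):
Base rate for 6582.98.76 is 3%.
Additional duty on 6582.98.76 from Zorland: +30%. Applied ad valorem rate: 3% + 30% = 33%.
Duty = $19,334.49 × 33% = $6,380.38.
Line 2 (0935.92.37, Durania, 881 kg, $155,778.42):
Base rate for 0935.92.37 is 4.5% + $0.45/kg.
Origin Durania qualifies under the Tyrland–Durania agreement and 0935.92.37 is covered: preferential rate Free applies instead.
Duty = $155,778.42 × 0% = $0.00.
Line 3 (1984.30.66, Hesara, 814 kg, $176,890.34):
Base rate for 1984.30.66 is 34%.
Duty = $176,890.34 × 34% = $60,142.72.
Line 4 (0975.07.07, Coristan, 10,695 units, $2,487,336.15):
Code 0975.07.07 is under a tariff-rate quota (threshold 4,377 units). In-quota: 4,377 units at 9%; over-quota: 6,318 units at 31.5%.
Pro-rata value split: in-quota = $2,487,336.15 × 4,377/10,695 = $1,017,958.89; over-quota = $2,487,336.15 − $1,017,958.89 = $1,469,377.26.
In-quota duty = $1,017,958.89 × 9% = $91,616.30. Over-quota duty = $1,469,377.26 × 31.5% = $462,853.84.
Line duty = $91,616.30 + $462,853.84 = $554,470.14.
Total = $6,380.38 + $0.00 + $60,142.72 + $554,470.14 = $620,993.24.

$620,993.24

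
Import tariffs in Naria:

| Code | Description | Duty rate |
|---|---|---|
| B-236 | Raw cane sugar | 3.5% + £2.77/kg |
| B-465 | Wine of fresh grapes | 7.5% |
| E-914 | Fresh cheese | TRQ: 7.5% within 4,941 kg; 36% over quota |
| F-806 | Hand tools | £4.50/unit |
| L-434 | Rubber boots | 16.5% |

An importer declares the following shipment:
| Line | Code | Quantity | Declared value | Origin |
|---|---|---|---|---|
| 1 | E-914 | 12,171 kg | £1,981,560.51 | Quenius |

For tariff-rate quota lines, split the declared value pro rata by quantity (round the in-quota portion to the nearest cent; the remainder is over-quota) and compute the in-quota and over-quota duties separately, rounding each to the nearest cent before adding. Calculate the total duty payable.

Line 1 (E-914, Quenius, 12,171 kg, £1,981,560.51):
Code E-914 is under a tariff-rate quota (threshold 4,941 kg). In-quota: 4,941 kg at 7.5%; over-quota: 7,230 kg at 36%.
Pro-rata value split: in-quota = £1,981,560.51 × 4,941/12,171 = £804,444.21; over-quota = £1,981,560.51 − £804,444.21 = £1,177,116.30.
In-quota duty = £804,444.21 × 7.5% = £60,333.32. Over-quota duty = £1,177,116.30 × 36% = £423,761.87.
Line duty = £60,333.32 + £423,761.87 = £484,095.19.

£484,095.19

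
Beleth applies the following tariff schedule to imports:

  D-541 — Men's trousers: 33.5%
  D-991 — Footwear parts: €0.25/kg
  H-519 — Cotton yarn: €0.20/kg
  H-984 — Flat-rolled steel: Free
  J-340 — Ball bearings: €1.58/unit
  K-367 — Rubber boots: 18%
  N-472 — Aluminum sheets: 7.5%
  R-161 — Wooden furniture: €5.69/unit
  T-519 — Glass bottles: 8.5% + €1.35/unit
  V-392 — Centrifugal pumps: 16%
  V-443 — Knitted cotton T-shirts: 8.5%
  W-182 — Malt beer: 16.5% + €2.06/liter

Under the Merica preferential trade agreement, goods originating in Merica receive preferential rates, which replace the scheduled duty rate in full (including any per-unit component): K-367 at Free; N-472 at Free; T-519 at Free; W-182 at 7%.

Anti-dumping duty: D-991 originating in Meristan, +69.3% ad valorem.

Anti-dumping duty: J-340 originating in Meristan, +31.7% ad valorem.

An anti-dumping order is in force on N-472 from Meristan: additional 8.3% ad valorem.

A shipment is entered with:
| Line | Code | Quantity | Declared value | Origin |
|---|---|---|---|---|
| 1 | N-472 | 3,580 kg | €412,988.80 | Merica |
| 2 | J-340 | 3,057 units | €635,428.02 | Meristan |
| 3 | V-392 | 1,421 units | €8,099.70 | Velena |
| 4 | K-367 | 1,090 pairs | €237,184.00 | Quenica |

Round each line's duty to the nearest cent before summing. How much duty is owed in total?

€250,249.81

Line 1 (N-472, Merica, 3,580 kg, €412,988.80):
Base rate for N-472 is 7.5%.
Origin Merica qualifies under the Beleth–Merica agreement and N-472 is covered: preferential rate Free applies instead.
The additional-duty order on N-472 targets Meristan, not Merica; it does not apply.
Duty = €412,988.80 × 0% = €0.00.
Line 2 (J-340, Meristan, 3,057 units, €635,428.02):
Base rate for J-340 is €1.58/unit.
Additional duty on J-340 from Meristan: +31.7% ad valorem. Applied ad valorem rate = 31.7%.
Duty = €635,428.02 × 31.7% + 3,057 × €1.58 = €206,260.74.
Line 3 (V-392, Velena, 1,421 units, €8,099.70):
Base rate for V-392 is 16%.
Duty = €8,099.70 × 16% = €1,295.95.
Line 4 (K-367, Quenica, 1,090 pairs, €237,184.00):
Base rate for K-367 is 18%.
K-367 has an FTA preferential rate, but origin Quenica is not Merica; base rate stands.
Duty = €237,184.00 × 18% = €42,693.12.
Total = €0.00 + €206,260.74 + €1,295.95 + €42,693.12 = €250,249.81.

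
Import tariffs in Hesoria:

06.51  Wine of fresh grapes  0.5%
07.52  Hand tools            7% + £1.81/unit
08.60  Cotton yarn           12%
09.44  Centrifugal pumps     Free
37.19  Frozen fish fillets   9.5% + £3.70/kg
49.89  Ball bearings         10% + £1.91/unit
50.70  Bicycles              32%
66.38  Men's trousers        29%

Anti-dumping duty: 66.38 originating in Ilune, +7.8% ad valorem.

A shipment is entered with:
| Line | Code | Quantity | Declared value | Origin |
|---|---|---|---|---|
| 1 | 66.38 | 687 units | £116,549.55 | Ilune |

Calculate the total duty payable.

£42,890.23

Line 1 (66.38, Ilune, 687 units, £116,549.55):
Base rate for 66.38 is 29%.
Additional duty on 66.38 from Ilune: +7.8%. Applied ad valorem rate: 29% + 7.8% = 36.8%.
Duty = £116,549.55 × 36.8% = £42,890.23.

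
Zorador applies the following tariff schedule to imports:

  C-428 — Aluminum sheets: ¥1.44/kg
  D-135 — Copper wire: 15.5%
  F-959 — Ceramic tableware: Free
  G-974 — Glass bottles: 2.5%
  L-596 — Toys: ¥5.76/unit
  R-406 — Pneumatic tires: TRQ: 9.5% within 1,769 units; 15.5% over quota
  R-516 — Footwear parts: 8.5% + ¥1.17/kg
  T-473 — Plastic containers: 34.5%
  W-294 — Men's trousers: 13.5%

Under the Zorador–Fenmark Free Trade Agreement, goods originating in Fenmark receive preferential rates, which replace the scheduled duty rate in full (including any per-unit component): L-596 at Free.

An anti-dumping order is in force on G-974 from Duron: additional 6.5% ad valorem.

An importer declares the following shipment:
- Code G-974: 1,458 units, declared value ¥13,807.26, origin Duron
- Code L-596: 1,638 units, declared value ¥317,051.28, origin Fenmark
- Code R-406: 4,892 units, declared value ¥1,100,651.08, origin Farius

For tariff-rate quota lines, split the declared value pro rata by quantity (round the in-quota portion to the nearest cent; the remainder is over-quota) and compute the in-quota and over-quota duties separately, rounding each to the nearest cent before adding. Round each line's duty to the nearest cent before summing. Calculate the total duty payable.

¥147,963.12

Line 1 (G-974, Duron, 1,458 units, ¥13,807.26):
Base rate for G-974 is 2.5%.
Additional duty on G-974 from Duron: +6.5%. Applied ad valorem rate: 2.5% + 6.5% = 9%.
Duty = ¥13,807.26 × 9% = ¥1,242.65.
Line 2 (L-596, Fenmark, 1,638 units, ¥317,051.28):
Base rate for L-596 is ¥5.76/unit.
Origin Fenmark qualifies under the Zorador–Fenmark agreement and L-596 is covered: preferential rate Free applies instead.
Duty = ¥317,051.28 × 0% = ¥0.00.
Line 3 (R-406, Farius, 4,892 units, ¥1,100,651.08):
Code R-406 is under a tariff-rate quota (threshold 1,769 units). In-quota: 1,769 units at 9.5%; over-quota: 3,123 units at 15.5%.
Pro-rata value split: in-quota = ¥1,100,651.08 × 1,769/4,892 = ¥398,007.31; over-quota = ¥1,100,651.08 − ¥398,007.31 = ¥702,643.77.
In-quota duty = ¥398,007.31 × 9.5% = ¥37,810.69. Over-quota duty = ¥702,643.77 × 15.5% = ¥108,909.78.
Line duty = ¥37,810.69 + ¥108,909.78 = ¥146,720.47.
Total = ¥1,242.65 + ¥0.00 + ¥146,720.47 = ¥147,963.12.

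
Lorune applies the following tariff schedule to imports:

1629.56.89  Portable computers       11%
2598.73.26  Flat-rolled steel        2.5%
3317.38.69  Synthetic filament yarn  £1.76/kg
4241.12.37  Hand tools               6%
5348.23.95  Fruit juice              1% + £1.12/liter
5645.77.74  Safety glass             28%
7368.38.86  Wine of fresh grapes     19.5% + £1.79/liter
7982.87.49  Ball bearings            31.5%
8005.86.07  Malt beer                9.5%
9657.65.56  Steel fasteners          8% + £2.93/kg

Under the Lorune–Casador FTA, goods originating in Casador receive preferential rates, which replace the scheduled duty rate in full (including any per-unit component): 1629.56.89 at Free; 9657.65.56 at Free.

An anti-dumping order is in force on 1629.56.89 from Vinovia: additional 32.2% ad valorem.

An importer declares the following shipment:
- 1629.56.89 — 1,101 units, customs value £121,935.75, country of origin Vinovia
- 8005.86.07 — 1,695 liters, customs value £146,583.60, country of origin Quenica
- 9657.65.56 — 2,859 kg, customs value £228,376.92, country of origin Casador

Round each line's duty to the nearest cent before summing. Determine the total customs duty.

£66,601.68

Line 1 (1629.56.89, Vinovia, 1,101 units, £121,935.75):
Base rate for 1629.56.89 is 11%.
1629.56.89 has an FTA preferential rate, but origin Vinovia is not Casador; base rate stands.
Additional duty on 1629.56.89 from Vinovia: +32.2%. Applied ad valorem rate: 11% + 32.2% = 43.2%.
Duty = £121,935.75 × 43.2% = £52,676.24.
Line 2 (8005.86.07, Quenica, 1,695 liters, £146,583.60):
Base rate for 8005.86.07 is 9.5%.
Duty = £146,583.60 × 9.5% = £13,925.44.
Line 3 (9657.65.56, Casador, 2,859 kg, £228,376.92):
Base rate for 9657.65.56 is 8% + £2.93/kg.
Origin Casador qualifies under the Lorune–Casador agreement and 9657.65.56 is covered: preferential rate Free applies instead.
Duty = £228,376.92 × 0% = £0.00.
Total = £52,676.24 + £13,925.44 + £0.00 = £66,601.68.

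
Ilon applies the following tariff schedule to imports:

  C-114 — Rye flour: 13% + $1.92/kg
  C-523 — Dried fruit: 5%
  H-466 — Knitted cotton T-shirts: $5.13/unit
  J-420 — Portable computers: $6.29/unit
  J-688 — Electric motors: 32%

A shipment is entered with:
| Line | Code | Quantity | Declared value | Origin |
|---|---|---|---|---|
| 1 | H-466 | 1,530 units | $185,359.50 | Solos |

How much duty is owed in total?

$7,848.90

Line 1 (H-466, Solos, 1,530 units, $185,359.50):
Base rate for H-466 is $5.13/unit.
Duty = 1,530 × $5.13 = $7,848.90.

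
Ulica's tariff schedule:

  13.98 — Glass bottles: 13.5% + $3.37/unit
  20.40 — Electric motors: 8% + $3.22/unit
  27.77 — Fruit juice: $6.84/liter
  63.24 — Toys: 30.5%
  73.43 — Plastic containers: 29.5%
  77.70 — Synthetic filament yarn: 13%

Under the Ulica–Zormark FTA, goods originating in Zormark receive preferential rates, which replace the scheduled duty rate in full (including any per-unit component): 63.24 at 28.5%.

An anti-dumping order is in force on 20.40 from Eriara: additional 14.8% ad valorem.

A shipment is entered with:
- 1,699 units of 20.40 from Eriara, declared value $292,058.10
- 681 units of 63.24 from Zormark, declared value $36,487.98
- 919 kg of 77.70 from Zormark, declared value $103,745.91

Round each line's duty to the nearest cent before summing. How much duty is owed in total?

Line 1 (20.40, Eriara, 1,699 units, $292,058.10):
Base rate for 20.40 is 8% + $3.22/unit.
Additional duty on 20.40 from Eriara: +14.8%. Applied ad valorem rate: 8% + 14.8% = 22.8%.
Duty = $292,058.10 × 22.8% + 1,699 × $3.22 = $72,060.03.
Line 2 (63.24, Zormark, 681 units, $36,487.98):
Base rate for 63.24 is 30.5%.
Origin Zormark qualifies under the Ulica–Zormark agreement and 63.24 is covered: preferential rate 28.5% applies instead.
Duty = $36,487.98 × 28.5% = $10,399.07.
Line 3 (77.70, Zormark, 919 kg, $103,745.91):
Base rate for 77.70 is 13%.
Origin Zormark is the FTA partner but 77.70 is not on the preference list; base rate stands.
Duty = $103,745.91 × 13% = $13,486.97.
Total = $72,060.03 + $10,399.07 + $13,486.97 = $95,946.07.

$95,946.07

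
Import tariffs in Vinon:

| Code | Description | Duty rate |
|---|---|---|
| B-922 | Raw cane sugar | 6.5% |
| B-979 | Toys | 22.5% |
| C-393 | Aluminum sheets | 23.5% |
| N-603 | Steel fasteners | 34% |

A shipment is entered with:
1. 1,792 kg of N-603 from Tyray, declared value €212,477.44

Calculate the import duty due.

€72,242.33

Line 1 (N-603, Tyray, 1,792 kg, €212,477.44):
Base rate for N-603 is 34%.
Duty = €212,477.44 × 34% = €72,242.33.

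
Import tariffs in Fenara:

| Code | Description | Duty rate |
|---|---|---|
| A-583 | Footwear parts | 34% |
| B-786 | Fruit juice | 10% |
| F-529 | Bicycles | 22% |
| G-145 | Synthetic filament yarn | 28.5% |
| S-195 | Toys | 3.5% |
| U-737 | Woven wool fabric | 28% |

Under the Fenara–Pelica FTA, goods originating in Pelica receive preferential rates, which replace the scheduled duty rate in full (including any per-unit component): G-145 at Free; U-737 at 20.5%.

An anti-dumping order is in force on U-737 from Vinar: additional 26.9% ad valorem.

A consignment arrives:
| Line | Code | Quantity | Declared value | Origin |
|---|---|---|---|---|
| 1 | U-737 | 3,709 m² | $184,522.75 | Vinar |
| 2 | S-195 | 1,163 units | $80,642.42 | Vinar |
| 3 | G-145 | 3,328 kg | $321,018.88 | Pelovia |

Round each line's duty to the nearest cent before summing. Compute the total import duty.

$195,615.85

Line 1 (U-737, Vinar, 3,709 m², $184,522.75):
Base rate for U-737 is 28%.
U-737 has an FTA preferential rate, but origin Vinar is not Pelica; base rate stands.
Additional duty on U-737 from Vinar: +26.9%. Applied ad valorem rate: 28% + 26.9% = 54.9%.
Duty = $184,522.75 × 54.9% = $101,302.99.
Line 2 (S-195, Vinar, 1,163 units, $80,642.42):
Base rate for S-195 is 3.5%.
Duty = $80,642.42 × 3.5% = $2,822.48.
Line 3 (G-145, Pelovia, 3,328 kg, $321,018.88):
Base rate for G-145 is 28.5%.
G-145 has an FTA preferential rate, but origin Pelovia is not Pelica; base rate stands.
Duty = $321,018.88 × 28.5% = $91,490.38.
Total = $101,302.99 + $2,822.48 + $91,490.38 = $195,615.85.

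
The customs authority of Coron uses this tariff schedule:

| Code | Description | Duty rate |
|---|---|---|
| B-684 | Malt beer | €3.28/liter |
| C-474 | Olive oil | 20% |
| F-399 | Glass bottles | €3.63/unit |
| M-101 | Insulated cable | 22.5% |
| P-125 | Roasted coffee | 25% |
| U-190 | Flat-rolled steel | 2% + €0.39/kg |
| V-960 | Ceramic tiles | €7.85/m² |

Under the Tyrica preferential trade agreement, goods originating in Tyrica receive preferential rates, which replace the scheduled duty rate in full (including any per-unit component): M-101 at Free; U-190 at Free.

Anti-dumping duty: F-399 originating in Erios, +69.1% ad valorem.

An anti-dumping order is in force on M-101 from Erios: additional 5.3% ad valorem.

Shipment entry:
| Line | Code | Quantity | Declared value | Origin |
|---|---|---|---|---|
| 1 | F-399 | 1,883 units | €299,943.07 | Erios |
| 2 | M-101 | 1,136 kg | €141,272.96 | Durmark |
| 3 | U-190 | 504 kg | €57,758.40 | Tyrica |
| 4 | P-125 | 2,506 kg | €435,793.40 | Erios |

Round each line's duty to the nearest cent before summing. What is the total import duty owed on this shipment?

Line 1 (F-399, Erios, 1,883 units, €299,943.07):
Base rate for F-399 is €3.63/unit.
Additional duty on F-399 from Erios: +69.1% ad valorem. Applied ad valorem rate = 69.1%.
Duty = €299,943.07 × 69.1% + 1,883 × €3.63 = €214,095.95.
Line 2 (M-101, Durmark, 1,136 kg, €141,272.96):
Base rate for M-101 is 22.5%.
M-101 has an FTA preferential rate, but origin Durmark is not Tyrica; base rate stands.
The additional-duty order on M-101 targets Erios, not Durmark; it does not apply.
Duty = €141,272.96 × 22.5% = €31,786.42.
Line 3 (U-190, Tyrica, 504 kg, €57,758.40):
Base rate for U-190 is 2% + €0.39/kg.
Origin Tyrica qualifies under the Coron–Tyrica agreement and U-190 is covered: preferential rate Free applies instead.
Duty = €57,758.40 × 0% = €0.00.
Line 4 (P-125, Erios, 2,506 kg, €435,793.40):
Base rate for P-125 is 25%.
Duty = €435,793.40 × 25% = €108,948.35.
Total = €214,095.95 + €31,786.42 + €0.00 + €108,948.35 = €354,830.72.

€354,830.72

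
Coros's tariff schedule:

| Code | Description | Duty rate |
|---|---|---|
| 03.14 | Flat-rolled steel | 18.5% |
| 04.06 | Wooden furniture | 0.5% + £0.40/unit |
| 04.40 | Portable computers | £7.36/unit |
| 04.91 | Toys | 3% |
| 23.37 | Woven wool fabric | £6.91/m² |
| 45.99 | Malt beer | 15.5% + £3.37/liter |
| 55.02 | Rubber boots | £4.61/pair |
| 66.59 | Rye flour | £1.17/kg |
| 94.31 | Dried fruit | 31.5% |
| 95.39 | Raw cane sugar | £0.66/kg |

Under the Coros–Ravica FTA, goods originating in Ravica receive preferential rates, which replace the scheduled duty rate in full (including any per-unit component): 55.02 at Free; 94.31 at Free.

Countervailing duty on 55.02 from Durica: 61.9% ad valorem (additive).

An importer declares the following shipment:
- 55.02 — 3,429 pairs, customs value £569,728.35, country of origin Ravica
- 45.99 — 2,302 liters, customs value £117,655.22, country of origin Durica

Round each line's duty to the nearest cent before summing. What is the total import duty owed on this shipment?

£25,994.30

Line 1 (55.02, Ravica, 3,429 pairs, £569,728.35):
Base rate for 55.02 is £4.61/pair.
Origin Ravica qualifies under the Coros–Ravica agreement and 55.02 is covered: preferential rate Free applies instead.
The additional-duty order on 55.02 targets Durica, not Ravica; it does not apply.
Duty = £569,728.35 × 0% = £0.00.
Line 2 (45.99, Durica, 2,302 liters, £117,655.22):
Base rate for 45.99 is 15.5% + £3.37/liter.
Duty = £117,655.22 × 15.5% + 2,302 × £3.37 = £25,994.30.
Total = £0.00 + £25,994.30 = £25,994.30.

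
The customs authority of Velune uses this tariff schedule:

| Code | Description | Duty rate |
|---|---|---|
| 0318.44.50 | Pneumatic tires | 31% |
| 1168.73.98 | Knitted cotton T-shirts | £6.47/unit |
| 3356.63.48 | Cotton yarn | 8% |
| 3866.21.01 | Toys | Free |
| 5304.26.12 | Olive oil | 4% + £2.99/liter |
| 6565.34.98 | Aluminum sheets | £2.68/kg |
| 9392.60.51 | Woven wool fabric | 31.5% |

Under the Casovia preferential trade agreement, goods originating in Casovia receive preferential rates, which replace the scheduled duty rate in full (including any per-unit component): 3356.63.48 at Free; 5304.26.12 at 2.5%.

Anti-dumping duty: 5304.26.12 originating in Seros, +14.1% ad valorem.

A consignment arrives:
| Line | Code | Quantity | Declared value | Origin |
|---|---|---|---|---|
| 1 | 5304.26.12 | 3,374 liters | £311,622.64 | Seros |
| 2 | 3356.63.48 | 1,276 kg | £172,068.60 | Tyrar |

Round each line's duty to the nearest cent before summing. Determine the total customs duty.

£80,257.45

Line 1 (5304.26.12, Seros, 3,374 liters, £311,622.64):
Base rate for 5304.26.12 is 4% + £2.99/liter.
5304.26.12 has an FTA preferential rate, but origin Seros is not Casovia; base rate stands.
Additional duty on 5304.26.12 from Seros: +14.1%. Applied ad valorem rate: 4% + 14.1% = 18.1%.
Duty = £311,622.64 × 18.1% + 3,374 × £2.99 = £66,491.96.
Line 2 (3356.63.48, Tyrar, 1,276 kg, £172,068.60):
Base rate for 3356.63.48 is 8%.
3356.63.48 has an FTA preferential rate, but origin Tyrar is not Casovia; base rate stands.
Duty = £172,068.60 × 8% = £13,765.49.
Total = £66,491.96 + £13,765.49 = £80,257.45.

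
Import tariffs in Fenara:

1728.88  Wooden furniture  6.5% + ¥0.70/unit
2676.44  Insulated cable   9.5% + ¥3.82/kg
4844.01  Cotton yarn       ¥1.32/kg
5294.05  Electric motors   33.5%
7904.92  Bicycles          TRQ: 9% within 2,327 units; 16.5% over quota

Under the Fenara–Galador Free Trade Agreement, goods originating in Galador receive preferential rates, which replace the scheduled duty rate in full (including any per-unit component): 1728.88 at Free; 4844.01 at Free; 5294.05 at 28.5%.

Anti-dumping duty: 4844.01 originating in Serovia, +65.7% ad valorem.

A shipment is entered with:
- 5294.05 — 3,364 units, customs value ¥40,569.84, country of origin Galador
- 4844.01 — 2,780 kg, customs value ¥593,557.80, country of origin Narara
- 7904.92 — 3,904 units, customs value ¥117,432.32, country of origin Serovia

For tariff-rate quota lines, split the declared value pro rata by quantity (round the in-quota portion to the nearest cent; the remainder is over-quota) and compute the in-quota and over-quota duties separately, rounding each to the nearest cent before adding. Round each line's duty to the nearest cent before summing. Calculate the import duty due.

Line 1 (5294.05, Galador, 3,364 units, ¥40,569.84):
Base rate for 5294.05 is 33.5%.
Origin Galador qualifies under the Fenara–Galador agreement and 5294.05 is covered: preferential rate 28.5% applies instead.
Duty = ¥40,569.84 × 28.5% = ¥11,562.40.
Line 2 (4844.01, Narara, 2,780 kg, ¥593,557.80):
Base rate for 4844.01 is ¥1.32/kg.
4844.01 has an FTA preferential rate, but origin Narara is not Galador; base rate stands.
The additional-duty order on 4844.01 targets Serovia, not Narara; it does not apply.
Duty = 2,780 × ¥1.32 = ¥3,669.60.
Line 3 (7904.92, Serovia, 3,904 units, ¥117,432.32):
Code 7904.92 is under a tariff-rate quota (threshold 2,327 units). In-quota: 2,327 units at 9%; over-quota: 1,577 units at 16.5%.
Pro-rata value split: in-quota = ¥117,432.32 × 2,327/3,904 = ¥69,996.16; over-quota = ¥117,432.32 − ¥69,996.16 = ¥47,436.16.
In-quota duty = ¥69,996.16 × 9% = ¥6,299.65. Over-quota duty = ¥47,436.16 × 16.5% = ¥7,826.97.
Line duty = ¥6,299.65 + ¥7,826.97 = ¥14,126.62.
Total = ¥11,562.40 + ¥3,669.60 + ¥14,126.62 = ¥29,358.62.

¥29,358.62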